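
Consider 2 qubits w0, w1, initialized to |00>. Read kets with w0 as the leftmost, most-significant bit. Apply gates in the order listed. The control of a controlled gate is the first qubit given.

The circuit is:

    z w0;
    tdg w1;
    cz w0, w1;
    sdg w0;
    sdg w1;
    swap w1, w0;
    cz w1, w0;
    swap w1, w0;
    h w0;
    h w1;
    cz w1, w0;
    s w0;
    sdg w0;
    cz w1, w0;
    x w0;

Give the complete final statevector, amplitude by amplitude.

After the circuit, the state carries amplitude 1/2 on |00>, 1/2 on |01>, 1/2 on |10>, 1/2 on |11>. Key observation: the block from step 11 through step 14 cancels to the identity and can be dropped.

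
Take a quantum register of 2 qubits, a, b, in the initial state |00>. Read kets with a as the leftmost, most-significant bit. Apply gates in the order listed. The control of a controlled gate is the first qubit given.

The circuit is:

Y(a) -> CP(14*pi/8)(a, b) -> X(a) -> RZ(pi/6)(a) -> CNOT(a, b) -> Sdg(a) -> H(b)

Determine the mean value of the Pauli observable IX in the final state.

The expectation value of IX is 1.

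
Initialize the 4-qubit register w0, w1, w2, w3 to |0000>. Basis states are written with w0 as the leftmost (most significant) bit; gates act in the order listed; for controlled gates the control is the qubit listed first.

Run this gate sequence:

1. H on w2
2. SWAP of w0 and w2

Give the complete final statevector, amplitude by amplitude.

The resulting statevector has amplitude sqrt(2)/2 on |0000>, sqrt(2)/2 on |1000>, and 0 on every other basis state.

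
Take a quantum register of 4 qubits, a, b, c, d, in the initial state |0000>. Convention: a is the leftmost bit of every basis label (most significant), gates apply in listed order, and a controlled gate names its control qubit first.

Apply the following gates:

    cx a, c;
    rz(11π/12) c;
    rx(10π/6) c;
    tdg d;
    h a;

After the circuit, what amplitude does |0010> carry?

The final state's coefficient on |0010> equals -sqrt(2)*exp(I*pi/24)/4.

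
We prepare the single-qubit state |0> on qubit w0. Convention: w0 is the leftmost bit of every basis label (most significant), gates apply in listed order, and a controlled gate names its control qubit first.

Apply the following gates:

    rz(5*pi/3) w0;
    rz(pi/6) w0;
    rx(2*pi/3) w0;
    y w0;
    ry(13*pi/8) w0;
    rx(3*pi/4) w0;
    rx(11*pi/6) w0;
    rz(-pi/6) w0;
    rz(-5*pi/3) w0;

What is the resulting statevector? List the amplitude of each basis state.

After the circuit, the state carries amplitude -sqrt(2)*sqrt(sqrt(2)/4 + 1/2)*cos(3*pi/16)/4 - sqrt(6)*sqrt(1/2 - sqrt(2)/4)*cos(3*pi/16)/4 - sqrt(2)*sqrt(1/2 - sqrt(2)/4)*cos(3*pi/16)/4 + sqrt(6)*sqrt(sqrt(2)/4 + 1/2)*cos(3*pi/16)/4 - sqrt(2)*I*sqrt(sqrt(2)/4 + 1/2)*sin(3*pi/16)/2 + sqrt(2)*I*sqrt(1/2 - sqrt(2)/4)*sin(3*pi/16)/2 on |0>, sqrt(2)*I*sqrt(1/2 - sqrt(2)/4)*exp(-5*I*pi/6)*cos(3*pi/16)/4 - sqrt(2)*sqrt(1/2 - sqrt(2)/4)*exp(-5*I*pi/6)*sin(3*pi/16)/2 - sqrt(6)*I*sqrt(1/2 - sqrt(2)/4)*exp(-5*I*pi/6)*cos(3*pi/16)/4 - sqrt(2)*sqrt(sqrt(2)/4 + 1/2)*exp(-5*I*pi/6)*sin(3*pi/16)/2 - sqrt(2)*I*sqrt(sqrt(2)/4 + 1/2)*exp(-5*I*pi/6)*cos(3*pi/16)/4 - sqrt(6)*I*sqrt(sqrt(2)/4 + 1/2)*exp(-5*I*pi/6)*cos(3*pi/16)/4 on |1>.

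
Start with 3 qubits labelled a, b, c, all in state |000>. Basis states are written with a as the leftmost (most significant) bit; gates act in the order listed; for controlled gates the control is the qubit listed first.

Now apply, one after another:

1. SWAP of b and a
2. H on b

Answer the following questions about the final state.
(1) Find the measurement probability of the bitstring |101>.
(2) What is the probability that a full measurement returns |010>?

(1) A full measurement returns |101> with probability 0.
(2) A full measurement returns |010> with probability 1/2.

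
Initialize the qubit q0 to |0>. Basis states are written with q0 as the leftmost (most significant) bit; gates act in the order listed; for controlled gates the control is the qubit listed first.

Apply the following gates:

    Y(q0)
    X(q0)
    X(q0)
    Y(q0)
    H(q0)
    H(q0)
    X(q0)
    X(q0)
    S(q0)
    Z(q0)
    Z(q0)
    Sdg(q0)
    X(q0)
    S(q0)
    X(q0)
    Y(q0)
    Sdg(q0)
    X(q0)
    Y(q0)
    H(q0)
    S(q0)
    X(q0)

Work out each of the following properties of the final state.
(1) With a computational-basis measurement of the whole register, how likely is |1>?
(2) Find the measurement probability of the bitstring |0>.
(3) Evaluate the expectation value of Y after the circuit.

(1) Outcome |1> occurs with probability 1/2. Key observation: steps 9-12 multiply out to the identity, so the circuit reduces to the remaining gates.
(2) Outcome |0> occurs with probability 1/2.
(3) The observable Y averages to 1.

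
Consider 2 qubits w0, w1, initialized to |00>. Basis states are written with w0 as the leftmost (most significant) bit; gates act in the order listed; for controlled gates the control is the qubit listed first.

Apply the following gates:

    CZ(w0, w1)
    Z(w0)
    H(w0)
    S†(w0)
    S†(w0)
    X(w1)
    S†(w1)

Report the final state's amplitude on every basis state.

The resulting statevector has amplitude 0 on |00>, -sqrt(2)*I/2 on |01>, 0 on |10>, sqrt(2)*I/2 on |11>.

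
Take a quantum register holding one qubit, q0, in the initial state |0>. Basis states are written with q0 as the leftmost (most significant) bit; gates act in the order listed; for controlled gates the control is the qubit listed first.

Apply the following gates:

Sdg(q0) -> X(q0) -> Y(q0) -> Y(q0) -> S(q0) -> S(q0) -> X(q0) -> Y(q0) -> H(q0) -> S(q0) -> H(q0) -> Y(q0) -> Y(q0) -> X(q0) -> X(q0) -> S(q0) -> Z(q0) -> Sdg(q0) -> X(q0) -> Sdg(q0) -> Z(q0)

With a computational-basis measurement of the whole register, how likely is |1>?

Outcome |1> occurs with probability 1/2.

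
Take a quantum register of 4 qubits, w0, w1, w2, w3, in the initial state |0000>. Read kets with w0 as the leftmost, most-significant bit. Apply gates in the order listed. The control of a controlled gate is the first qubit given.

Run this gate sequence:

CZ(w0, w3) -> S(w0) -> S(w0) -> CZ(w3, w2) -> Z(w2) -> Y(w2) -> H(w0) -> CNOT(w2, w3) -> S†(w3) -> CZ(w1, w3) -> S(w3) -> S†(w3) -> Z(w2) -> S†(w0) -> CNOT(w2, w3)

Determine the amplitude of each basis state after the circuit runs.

The final amplitudes are -sqrt(2)/2 on |0010>, sqrt(2)*I/2 on |1010>, and 0 on every other basis state.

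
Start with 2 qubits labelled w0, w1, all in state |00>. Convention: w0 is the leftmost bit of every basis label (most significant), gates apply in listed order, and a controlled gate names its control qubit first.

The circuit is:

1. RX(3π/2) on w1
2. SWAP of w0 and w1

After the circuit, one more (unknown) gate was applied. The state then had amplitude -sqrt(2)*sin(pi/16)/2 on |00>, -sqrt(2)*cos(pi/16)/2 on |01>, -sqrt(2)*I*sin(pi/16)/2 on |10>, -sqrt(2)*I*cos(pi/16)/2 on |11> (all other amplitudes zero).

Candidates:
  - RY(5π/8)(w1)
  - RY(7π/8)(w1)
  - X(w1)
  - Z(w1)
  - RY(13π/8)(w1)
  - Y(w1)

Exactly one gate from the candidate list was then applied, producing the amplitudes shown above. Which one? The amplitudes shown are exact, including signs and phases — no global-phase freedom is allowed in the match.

The applied gate was RY(7π/8)(w1).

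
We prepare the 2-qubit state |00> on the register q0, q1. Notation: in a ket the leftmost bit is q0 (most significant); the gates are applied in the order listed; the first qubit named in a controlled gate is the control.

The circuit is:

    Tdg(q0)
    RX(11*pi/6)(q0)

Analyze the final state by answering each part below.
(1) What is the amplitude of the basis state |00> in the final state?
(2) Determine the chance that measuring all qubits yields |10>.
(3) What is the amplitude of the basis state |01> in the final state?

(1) The amplitude on |00> is -sqrt(6)/4 - sqrt(2)/4.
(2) Outcome |10> occurs with probability 1/2 - sqrt(3)/4.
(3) The amplitude on |01> is 0.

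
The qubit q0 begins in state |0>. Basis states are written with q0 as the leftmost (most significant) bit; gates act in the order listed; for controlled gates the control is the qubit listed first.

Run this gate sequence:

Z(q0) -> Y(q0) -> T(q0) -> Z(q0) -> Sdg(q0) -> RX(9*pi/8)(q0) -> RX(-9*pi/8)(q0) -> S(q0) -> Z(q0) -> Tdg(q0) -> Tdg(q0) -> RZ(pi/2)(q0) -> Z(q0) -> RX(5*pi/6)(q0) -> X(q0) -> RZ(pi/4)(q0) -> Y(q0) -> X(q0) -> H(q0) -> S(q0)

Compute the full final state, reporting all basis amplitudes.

The final amplitudes are sqrt(3)*exp(-I*pi/8)*sin(7*pi/16)**2/4 + sqrt(3)*exp(-I*pi/8)*cos(7*pi/16)**2/4 - exp(-I*pi/8)*cos(7*pi/16)**2/4 + I*exp(I*pi/8)*cos(7*pi/16)**2/4 + sqrt(3)*I*exp(I*pi/8)*cos(7*pi/16)**2/4 - exp(-I*pi/8)*sin(7*pi/16)**2/4 + I*exp(I*pi/8)*sin(7*pi/16)**2/4 + sqrt(3)*I*exp(I*pi/8)*sin(7*pi/16)**2/4 on |0>, -I*exp(-I*pi/8)*sin(7*pi/16)**2/4 - I*exp(-I*pi/8)*cos(7*pi/16)**2/4 + exp(I*pi/8)*cos(7*pi/16)**2/4 + sqrt(3)*exp(I*pi/8)*cos(7*pi/16)**2/4 + sqrt(3)*I*exp(-I*pi/8)*cos(7*pi/16)**2/4 + exp(I*pi/8)*sin(7*pi/16)**2/4 + sqrt(3)*exp(I*pi/8)*sin(7*pi/16)**2/4 + sqrt(3)*I*exp(-I*pi/8)*sin(7*pi/16)**2/4 on |1>.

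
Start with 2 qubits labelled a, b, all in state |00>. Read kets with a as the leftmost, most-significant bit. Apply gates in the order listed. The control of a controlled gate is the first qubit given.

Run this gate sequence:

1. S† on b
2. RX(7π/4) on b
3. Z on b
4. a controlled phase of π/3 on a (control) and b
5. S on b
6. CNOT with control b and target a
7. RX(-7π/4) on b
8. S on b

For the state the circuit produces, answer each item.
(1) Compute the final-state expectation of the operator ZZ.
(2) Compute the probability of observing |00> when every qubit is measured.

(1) In the final state, ZZ has expectation sqrt(2)/2.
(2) Outcome |00> occurs with probability sqrt(2)/4 + 3/8.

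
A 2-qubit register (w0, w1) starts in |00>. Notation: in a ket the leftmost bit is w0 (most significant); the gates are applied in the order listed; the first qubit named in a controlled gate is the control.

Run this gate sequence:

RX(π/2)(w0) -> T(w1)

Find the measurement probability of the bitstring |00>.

The probability of measuring |00> is 1/2.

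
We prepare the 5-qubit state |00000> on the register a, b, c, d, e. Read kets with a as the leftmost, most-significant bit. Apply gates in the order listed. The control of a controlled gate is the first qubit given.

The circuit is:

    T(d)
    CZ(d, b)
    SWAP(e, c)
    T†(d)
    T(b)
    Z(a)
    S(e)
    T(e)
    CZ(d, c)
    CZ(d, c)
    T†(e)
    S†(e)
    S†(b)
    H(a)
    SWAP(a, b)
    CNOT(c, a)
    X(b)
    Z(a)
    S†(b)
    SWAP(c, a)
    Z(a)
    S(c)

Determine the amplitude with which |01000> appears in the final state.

|01000> carries amplitude -sqrt(2)*I/2 in the final state. Key observation: gates 7-12 undo each other exactly, leaving only the rest of the circuit to track.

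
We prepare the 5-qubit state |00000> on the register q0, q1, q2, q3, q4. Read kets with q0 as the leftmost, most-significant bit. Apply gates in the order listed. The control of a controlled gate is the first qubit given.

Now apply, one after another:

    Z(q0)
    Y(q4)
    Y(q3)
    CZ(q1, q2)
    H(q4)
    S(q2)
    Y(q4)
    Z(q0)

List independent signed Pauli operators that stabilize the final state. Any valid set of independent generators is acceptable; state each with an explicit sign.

One valid set of independent stabilizer generators is +IIIIX, +ZIIII, +IZIII, +IIZII, -IIIZI (any independent generating set of the same group is equally correct).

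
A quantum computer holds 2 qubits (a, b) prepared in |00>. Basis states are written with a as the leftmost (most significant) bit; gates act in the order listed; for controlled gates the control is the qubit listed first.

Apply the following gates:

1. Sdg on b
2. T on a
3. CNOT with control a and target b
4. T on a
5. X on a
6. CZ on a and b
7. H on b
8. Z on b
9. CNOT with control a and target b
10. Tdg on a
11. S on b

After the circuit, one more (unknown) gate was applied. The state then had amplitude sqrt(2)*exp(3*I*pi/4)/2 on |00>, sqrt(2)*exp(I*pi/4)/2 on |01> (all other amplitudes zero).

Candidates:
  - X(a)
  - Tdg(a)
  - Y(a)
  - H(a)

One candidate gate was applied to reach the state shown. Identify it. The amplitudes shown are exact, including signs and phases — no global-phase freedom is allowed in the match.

The applied gate was X(a).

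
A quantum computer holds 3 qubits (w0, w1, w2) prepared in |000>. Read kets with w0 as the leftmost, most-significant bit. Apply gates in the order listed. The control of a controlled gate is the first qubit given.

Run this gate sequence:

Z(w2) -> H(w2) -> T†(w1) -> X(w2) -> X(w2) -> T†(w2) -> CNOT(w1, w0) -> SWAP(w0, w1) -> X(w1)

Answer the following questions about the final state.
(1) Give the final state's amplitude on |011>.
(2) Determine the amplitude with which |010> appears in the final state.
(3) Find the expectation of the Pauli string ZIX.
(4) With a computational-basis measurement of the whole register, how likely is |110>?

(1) The final state's coefficient on |011> equals -sqrt(2)*exp(3*I*pi/4)/2. Key observation: gates 4-5 undo each other exactly, leaving only the rest of the circuit to track.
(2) |010> carries amplitude sqrt(2)/2 in the final state.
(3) The observable ZIX averages to sqrt(2)/2.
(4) Outcome |110> occurs with probability 0.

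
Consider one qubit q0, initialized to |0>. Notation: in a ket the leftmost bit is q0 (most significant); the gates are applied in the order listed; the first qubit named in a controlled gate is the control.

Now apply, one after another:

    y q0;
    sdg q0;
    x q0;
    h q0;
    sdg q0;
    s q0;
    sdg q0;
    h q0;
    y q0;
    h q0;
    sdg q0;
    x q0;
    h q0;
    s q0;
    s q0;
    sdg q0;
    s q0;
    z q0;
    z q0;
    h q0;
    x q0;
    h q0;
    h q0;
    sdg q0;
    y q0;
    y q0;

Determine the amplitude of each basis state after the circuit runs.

The final amplitudes are -sqrt(2)/2 on |0>, -sqrt(2)*I/2 on |1>.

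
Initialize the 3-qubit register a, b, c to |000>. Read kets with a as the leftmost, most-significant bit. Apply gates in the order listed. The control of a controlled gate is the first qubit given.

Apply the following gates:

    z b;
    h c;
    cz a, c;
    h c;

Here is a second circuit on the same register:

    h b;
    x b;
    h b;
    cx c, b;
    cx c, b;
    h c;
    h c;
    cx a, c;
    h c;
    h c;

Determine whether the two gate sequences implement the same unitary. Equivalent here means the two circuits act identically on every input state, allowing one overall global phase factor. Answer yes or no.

Yes: on every input state the two circuits agree up to one overall phase factor.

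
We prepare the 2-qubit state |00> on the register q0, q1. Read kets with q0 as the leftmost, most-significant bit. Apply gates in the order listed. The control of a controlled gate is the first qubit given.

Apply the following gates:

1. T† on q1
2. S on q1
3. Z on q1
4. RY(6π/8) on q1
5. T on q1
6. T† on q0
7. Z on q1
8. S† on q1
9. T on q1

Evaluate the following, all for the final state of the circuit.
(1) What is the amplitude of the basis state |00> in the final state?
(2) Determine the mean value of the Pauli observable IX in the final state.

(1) The amplitude on |00> is sqrt(2 - sqrt(2))/2.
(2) The expectation value of IX is -sqrt(2)/2.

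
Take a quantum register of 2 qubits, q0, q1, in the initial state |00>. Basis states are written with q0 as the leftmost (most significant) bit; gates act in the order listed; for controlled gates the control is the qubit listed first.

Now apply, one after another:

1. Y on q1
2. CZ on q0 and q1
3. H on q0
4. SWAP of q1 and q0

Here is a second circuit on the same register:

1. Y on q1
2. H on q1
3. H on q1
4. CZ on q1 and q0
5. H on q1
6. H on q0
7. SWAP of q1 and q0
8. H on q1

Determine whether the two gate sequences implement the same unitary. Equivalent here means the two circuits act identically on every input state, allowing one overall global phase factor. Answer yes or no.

No: there is an input state on which the two circuits produce genuinely different outputs (not merely differing by a phase).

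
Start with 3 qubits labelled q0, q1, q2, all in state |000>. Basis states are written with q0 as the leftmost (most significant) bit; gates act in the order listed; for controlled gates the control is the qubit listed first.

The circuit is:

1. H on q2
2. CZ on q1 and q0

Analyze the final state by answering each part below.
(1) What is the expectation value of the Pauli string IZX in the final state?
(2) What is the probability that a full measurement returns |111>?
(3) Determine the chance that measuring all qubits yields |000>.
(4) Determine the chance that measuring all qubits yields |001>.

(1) The observable IZX averages to 1.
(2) A full measurement returns |111> with probability 0.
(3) Outcome |000> occurs with probability 1/2.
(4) A full measurement returns |001> with probability 1/2.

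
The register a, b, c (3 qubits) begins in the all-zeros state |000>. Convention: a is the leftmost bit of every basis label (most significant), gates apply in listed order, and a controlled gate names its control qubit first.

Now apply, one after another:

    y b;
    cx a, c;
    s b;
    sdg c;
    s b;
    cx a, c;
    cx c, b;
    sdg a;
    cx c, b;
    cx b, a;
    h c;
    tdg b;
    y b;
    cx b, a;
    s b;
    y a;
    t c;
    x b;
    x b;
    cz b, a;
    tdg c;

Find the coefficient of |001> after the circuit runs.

|001> carries amplitude sqrt(2)*exp(I*pi/4)/2 in the final state.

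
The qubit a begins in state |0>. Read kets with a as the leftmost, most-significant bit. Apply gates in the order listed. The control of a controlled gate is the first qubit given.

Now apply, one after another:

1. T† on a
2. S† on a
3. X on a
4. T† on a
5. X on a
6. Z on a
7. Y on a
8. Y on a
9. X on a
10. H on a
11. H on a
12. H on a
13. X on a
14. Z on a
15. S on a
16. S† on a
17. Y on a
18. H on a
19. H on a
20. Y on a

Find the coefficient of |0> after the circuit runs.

The final state's coefficient on |0> equals sqrt(2)*exp(3*I*pi/4)/2. Key observation: the block from step 17 through step 20 cancels to the identity and can be dropped.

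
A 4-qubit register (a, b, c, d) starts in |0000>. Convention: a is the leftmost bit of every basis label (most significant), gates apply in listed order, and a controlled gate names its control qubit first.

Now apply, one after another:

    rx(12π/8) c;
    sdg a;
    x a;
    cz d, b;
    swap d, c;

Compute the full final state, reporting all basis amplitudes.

After the circuit, the state carries amplitude -sqrt(2)/2 on |1000>, -sqrt(2)*I/2 on |1001>, and 0 on every other basis state.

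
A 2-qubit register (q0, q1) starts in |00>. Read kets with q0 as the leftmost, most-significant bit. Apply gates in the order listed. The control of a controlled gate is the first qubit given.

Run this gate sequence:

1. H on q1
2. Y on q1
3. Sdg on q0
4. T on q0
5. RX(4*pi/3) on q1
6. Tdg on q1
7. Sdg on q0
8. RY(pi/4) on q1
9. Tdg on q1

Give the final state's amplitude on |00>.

The amplitude on |00> is sqrt(6*sqrt(2) + 12)/8 - sqrt(12 - 6*sqrt(2))*exp(3*I*pi/4)/8 + sqrt(4 - 2*sqrt(2))*exp(I*pi/4)/8 + I*sqrt(2*sqrt(2) + 4)/8.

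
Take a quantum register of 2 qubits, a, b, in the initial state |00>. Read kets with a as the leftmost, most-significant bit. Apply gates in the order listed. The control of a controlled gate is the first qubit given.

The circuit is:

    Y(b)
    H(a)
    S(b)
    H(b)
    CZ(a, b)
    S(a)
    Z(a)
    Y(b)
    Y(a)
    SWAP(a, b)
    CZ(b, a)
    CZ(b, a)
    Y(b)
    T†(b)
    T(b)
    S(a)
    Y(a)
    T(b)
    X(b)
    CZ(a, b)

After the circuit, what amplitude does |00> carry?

The final state's coefficient on |00> equals -exp(I*pi/4)/2.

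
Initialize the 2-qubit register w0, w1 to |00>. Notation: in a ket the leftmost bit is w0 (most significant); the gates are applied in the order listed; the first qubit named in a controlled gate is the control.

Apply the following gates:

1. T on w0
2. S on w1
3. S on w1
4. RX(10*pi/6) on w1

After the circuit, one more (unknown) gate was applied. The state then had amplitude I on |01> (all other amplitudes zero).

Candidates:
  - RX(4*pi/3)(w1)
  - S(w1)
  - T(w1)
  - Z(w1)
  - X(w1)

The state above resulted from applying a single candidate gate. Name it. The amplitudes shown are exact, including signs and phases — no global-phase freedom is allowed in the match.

It was RX(4*pi/3)(w1) that produced the state shown.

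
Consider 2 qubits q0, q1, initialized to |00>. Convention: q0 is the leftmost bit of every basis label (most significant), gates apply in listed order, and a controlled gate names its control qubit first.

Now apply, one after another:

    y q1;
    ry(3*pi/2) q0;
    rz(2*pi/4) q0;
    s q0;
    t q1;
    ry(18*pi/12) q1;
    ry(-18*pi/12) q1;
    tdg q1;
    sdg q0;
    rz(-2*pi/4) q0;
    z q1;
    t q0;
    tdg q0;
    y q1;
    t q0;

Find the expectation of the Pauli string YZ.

The observable YZ averages to -sqrt(2)/2. Key observation: gates 3-10 undo each other exactly, leaving only the rest of the circuit to track.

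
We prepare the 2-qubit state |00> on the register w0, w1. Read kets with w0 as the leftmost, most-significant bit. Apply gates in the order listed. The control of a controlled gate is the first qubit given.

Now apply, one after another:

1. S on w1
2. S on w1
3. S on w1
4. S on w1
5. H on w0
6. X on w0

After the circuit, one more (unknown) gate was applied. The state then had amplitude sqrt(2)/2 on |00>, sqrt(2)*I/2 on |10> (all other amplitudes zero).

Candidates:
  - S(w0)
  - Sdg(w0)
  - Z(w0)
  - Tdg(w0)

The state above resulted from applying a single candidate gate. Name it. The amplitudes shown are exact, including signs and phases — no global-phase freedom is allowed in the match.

The unique candidate consistent with the amplitudes is S(w0). Key observation: gates 1-4 undo each other exactly, leaving only the rest of the circuit to track.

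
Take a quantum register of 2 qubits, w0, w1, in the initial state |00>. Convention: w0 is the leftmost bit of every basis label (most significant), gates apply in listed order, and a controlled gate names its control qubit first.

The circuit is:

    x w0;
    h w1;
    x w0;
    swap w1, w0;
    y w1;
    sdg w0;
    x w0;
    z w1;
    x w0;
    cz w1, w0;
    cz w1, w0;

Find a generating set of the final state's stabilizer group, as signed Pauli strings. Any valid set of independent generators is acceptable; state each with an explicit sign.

The stabilizer group can be generated by -YI, -IZ, among other valid generating sets.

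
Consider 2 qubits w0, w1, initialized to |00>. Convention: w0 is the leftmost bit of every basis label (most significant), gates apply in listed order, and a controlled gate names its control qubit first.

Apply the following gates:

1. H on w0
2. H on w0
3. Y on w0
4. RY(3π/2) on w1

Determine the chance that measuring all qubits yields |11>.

The probability of measuring |11> is 1/2. Key observation: the block from step 1 through step 2 cancels to the identity and can be dropped.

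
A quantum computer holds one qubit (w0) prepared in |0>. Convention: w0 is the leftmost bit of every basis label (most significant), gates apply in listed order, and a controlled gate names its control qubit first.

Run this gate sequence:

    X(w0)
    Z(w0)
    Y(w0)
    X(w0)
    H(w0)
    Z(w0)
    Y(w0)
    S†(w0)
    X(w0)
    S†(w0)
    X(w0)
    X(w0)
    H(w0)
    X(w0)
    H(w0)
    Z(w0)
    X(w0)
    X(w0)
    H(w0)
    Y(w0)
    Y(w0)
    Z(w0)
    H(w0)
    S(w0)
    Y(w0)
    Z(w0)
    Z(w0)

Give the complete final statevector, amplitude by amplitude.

After the circuit, the state carries amplitude sqrt(2)*I/2 on |0>, sqrt(2)/2 on |1>.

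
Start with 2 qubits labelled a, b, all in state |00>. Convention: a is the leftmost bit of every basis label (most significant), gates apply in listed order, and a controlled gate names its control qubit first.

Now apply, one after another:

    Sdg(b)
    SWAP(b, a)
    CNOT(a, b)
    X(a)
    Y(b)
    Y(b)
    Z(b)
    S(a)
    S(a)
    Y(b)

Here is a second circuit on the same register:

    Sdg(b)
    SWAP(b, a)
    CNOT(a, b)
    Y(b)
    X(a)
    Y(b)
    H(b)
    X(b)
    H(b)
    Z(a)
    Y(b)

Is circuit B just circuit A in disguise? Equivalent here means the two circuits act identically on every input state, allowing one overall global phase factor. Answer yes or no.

Yes — the two circuits implement the same unitary up to a global phase.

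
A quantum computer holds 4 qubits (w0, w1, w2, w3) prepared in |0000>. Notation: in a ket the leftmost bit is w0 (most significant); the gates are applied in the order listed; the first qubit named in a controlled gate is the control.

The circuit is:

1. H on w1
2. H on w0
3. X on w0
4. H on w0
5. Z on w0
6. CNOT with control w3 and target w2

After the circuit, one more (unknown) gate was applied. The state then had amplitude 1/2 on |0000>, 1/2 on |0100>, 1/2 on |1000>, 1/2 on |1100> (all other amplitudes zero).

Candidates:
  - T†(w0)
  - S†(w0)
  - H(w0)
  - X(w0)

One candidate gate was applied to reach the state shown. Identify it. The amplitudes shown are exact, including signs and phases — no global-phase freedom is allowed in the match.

The unique candidate consistent with the amplitudes is H(w0). Key observation: the block from step 2 through step 5 cancels to the identity and can be dropped.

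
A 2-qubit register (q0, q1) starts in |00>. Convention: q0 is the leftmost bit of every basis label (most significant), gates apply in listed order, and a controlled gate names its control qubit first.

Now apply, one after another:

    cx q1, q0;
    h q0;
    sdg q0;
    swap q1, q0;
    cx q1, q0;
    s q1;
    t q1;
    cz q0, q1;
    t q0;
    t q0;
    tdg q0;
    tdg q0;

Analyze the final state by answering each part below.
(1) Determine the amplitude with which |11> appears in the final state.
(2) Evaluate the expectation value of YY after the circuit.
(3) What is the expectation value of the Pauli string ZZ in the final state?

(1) The amplitude on |11> is -sqrt(2)*exp(I*pi/4)/2. Key observation: gates 9-12 undo each other exactly, leaving only the rest of the circuit to track.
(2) In the final state, YY has expectation sqrt(2)/2.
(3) The expectation value of ZZ is 1.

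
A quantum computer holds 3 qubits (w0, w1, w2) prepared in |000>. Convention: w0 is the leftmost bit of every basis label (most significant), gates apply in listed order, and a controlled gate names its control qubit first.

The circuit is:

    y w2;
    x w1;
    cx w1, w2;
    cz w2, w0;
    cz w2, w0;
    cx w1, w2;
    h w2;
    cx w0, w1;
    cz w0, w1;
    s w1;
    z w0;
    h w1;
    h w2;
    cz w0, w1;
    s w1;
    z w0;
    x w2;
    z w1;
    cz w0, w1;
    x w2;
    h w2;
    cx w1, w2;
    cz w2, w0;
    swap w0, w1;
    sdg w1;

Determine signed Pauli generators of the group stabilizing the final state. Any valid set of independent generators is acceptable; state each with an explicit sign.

The stabilizer group can be generated by -YII, -IIX, +IZI, among other valid generating sets. Key observation: gates 3-6 undo each other exactly, leaving only the rest of the circuit to track.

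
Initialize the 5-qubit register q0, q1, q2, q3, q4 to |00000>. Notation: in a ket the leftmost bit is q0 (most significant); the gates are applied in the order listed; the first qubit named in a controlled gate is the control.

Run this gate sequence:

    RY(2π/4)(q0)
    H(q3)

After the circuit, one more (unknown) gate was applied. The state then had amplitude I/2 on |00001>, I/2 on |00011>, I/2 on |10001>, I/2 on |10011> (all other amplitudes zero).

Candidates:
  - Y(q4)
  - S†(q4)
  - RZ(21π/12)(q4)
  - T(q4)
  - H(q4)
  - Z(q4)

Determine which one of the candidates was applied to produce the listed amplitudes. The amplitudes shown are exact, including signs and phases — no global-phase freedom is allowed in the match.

It was Y(q4) that produced the state shown.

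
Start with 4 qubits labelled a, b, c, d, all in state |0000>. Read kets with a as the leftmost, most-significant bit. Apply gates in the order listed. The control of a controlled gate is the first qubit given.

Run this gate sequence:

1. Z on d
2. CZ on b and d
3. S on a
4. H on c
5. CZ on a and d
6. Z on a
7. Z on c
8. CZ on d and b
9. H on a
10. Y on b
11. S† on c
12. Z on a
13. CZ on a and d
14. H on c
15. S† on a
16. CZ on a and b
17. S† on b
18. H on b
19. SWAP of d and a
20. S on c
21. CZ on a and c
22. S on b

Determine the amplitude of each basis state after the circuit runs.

The resulting statevector has amplitude 1/4 + I/4 on |0000>, 1/4 - I/4 on |0001>, 1/4 + I/4 on |0010>, 1/4 - I/4 on |0011>, 1/4 - I/4 on |0100>, -1/4 - I/4 on |0101>, 1/4 - I/4 on |0110>, -1/4 - I/4 on |0111>, 0 on |1000>, 0 on |1001>, 0 on |1010>, 0 on |1011>, 0 on |1100>, 0 on |1101>, 0 on |1110>, 0 on |1111>.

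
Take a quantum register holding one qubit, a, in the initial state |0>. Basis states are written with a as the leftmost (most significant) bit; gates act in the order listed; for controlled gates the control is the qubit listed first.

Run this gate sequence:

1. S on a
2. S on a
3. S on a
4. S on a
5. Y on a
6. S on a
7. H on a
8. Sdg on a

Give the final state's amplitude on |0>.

|0> carries amplitude -sqrt(2)/2 in the final state.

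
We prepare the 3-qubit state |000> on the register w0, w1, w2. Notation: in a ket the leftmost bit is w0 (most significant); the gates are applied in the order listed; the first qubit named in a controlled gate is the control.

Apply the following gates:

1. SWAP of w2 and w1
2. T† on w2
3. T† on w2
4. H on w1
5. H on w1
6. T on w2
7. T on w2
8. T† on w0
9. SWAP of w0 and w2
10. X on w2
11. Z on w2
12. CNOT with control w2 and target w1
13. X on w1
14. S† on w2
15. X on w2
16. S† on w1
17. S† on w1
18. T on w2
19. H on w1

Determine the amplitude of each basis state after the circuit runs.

After the circuit, the state carries amplitude sqrt(2)*I/2 on |000>, sqrt(2)*I/2 on |010>, and 0 on every other basis state. Key observation: gates 2-7 undo each other exactly, leaving only the rest of the circuit to track.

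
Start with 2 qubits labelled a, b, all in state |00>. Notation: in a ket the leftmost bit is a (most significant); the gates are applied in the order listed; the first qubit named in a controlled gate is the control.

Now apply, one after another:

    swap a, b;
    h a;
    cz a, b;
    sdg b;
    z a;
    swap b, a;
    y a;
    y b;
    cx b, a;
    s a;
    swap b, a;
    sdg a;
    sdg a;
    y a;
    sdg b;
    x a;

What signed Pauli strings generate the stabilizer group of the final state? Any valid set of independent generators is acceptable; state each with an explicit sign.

One valid set of independent stabilizer generators is +XX, -ZZ (any independent generating set of the same group is equally correct).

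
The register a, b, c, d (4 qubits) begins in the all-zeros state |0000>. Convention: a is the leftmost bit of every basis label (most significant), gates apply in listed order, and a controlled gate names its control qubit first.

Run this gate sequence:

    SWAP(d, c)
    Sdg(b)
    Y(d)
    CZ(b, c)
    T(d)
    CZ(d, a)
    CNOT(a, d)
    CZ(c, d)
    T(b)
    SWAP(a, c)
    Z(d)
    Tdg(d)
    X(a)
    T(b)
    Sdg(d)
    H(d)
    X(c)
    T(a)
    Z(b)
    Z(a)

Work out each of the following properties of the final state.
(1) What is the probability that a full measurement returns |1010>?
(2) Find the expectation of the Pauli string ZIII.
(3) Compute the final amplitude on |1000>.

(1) The probability of measuring |1010> is 1/2.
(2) The observable ZIII averages to -1.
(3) The final state's coefficient on |1000> equals 0.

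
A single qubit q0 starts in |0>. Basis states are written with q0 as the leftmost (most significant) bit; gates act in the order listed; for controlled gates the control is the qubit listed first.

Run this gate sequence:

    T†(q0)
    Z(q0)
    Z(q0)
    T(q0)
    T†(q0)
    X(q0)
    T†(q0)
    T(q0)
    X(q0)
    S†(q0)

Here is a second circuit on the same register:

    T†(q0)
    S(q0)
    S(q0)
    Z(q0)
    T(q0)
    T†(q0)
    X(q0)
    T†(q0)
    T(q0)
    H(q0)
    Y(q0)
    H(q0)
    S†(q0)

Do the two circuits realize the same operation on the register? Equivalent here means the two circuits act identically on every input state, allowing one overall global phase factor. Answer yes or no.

No, they are not equivalent — no single phase factor reconciles the two unitaries.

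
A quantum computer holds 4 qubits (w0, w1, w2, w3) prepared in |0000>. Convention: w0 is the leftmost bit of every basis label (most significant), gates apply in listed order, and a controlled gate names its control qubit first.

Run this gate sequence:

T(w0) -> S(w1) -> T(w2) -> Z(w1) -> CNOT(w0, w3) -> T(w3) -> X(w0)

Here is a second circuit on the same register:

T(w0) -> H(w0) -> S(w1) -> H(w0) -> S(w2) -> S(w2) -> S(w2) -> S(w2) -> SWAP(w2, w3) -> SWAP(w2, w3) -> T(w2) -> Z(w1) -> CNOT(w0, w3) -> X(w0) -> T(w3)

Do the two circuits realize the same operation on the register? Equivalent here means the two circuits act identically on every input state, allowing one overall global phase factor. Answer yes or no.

Yes: on every input state the two circuits agree up to one overall phase factor.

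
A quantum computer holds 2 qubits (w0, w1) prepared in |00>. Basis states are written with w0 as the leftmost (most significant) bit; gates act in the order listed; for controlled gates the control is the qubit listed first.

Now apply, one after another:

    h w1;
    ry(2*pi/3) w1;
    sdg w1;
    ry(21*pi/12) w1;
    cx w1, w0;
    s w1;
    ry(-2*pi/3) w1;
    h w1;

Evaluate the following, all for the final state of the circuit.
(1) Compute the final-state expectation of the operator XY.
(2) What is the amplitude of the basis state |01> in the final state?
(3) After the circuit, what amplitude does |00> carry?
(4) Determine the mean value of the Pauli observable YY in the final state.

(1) The observable XY averages to -sqrt(6)/4.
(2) |01> carries amplitude sqrt(sqrt(2) + 2)/8 + I*sqrt(6 - 3*sqrt(2))/8 + I*sqrt(2 - sqrt(2))/4 in the final state.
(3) |00> carries amplitude -sqrt(sqrt(2) + 2)/4 + sqrt(3*sqrt(2) + 6)/8 - I*sqrt(2 - sqrt(2))/8 in the final state.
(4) In the final state, YY has expectation -1/2.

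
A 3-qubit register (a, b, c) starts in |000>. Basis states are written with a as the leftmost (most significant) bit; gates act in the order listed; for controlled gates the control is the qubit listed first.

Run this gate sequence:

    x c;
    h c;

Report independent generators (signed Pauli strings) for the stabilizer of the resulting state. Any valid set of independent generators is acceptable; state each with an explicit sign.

The final state is stabilized by the group generated by -IIX, +ZII, +IZI; other independent generating sets are equally valid.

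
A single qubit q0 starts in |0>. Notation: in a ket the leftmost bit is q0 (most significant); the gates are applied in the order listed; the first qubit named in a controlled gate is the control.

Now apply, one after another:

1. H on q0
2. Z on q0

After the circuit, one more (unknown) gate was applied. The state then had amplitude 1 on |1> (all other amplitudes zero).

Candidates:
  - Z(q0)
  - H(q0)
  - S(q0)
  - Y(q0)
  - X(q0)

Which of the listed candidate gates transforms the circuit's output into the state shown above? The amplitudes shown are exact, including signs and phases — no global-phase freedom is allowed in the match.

The unique candidate consistent with the amplitudes is H(q0).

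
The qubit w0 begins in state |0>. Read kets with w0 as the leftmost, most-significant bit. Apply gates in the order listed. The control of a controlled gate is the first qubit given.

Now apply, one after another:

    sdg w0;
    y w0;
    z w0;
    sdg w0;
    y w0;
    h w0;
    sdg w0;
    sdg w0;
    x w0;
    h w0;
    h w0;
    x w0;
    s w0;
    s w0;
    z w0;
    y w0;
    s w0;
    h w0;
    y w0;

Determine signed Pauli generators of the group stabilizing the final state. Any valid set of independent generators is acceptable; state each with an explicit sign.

The stabilizer group can be generated by -Y, among other valid generating sets. Key observation: the block from step 7 through step 14 cancels to the identity and can be dropped.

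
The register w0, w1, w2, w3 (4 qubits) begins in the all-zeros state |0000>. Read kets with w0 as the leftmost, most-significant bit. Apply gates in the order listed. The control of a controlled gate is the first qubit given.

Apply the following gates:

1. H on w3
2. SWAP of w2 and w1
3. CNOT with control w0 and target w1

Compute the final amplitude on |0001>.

The amplitude on |0001> is sqrt(2)/2.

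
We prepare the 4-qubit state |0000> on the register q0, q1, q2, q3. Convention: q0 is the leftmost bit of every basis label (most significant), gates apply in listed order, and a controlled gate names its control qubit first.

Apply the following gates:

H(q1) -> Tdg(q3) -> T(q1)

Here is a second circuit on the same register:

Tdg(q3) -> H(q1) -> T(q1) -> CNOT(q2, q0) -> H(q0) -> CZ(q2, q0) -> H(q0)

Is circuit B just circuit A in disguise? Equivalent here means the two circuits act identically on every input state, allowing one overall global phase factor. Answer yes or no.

Yes, they are equivalent — the unitaries differ by at most a global phase.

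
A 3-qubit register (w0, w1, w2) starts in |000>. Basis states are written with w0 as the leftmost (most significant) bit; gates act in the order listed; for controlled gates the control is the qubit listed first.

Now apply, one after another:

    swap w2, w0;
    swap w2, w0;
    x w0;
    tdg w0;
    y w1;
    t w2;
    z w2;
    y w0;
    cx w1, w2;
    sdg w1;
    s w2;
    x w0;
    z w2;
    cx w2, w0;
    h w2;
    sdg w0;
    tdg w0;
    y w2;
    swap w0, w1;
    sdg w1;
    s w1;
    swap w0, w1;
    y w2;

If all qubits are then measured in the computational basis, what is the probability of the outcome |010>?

The probability of measuring |010> is 1/2.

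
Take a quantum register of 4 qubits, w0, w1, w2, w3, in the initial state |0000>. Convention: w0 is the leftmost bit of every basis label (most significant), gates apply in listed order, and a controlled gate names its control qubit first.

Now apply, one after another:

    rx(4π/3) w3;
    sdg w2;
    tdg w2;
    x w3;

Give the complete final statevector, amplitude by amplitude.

The resulting statevector has amplitude -sqrt(3)*I/2 on |0000>, -1/2 on |0001>, and 0 on every other basis state.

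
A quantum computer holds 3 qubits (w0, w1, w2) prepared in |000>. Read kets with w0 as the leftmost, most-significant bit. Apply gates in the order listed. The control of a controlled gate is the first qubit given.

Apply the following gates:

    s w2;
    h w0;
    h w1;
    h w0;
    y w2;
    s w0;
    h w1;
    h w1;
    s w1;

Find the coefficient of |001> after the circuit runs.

The amplitude on |001> is sqrt(2)*I/2. Key observation: gates 7-8 undo each other exactly, leaving only the rest of the circuit to track.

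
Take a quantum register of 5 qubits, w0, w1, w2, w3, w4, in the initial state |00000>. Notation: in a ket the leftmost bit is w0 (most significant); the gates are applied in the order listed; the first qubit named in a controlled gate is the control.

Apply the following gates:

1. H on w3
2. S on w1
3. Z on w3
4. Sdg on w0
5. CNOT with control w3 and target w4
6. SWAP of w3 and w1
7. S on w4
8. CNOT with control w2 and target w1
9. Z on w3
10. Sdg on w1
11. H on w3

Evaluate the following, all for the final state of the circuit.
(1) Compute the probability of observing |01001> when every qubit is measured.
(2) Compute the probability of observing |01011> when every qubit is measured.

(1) The probability of measuring |01001> is 1/4.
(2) The probability of measuring |01011> is 1/4.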